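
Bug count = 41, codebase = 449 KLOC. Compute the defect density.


Defect density = defects / KLOC
Defect density = 41 / 449
Defect density = 0.091 defects/KLOC

0.091 defects/KLOC


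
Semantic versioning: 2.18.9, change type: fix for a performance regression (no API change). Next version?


Current: 2.18.9
Change category: 'fix for a performance regression (no API change)' → patch bump
SemVer rule: patch bump → increment PATCH (MAJOR and MINOR unchanged)
New: 2.18.10

2.18.10


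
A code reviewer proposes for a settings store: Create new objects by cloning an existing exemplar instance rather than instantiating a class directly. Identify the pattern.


This matches the Prototype pattern

Prototype


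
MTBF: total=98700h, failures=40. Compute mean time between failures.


Formula: MTBF = Total operating time / Number of failures
MTBF = 98700 / 40
MTBF = 2467.5 hours

2467.5 hours


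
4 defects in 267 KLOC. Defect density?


Defect density = defects / KLOC
Defect density = 4 / 267
Defect density = 0.015 defects/KLOC

0.015 defects/KLOC


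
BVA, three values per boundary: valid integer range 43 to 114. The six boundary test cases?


Range: [43, 114]
Boundaries: just below min, min, min+1, max-1, max, just above max
Values: [42, 43, 44, 113, 114, 115]

[42, 43, 44, 113, 114, 115]


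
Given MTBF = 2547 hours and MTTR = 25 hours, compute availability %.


Availability = MTBF / (MTBF + MTTR)
Availability = 2547 / (2547 + 25)
Availability = 2547 / 2572
Availability = 99.028%

99.028%


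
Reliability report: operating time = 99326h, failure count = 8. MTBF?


Formula: MTBF = Total operating time / Number of failures
MTBF = 99326 / 8
MTBF = 12415.75 hours

12415.75 hours


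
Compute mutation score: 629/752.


Mutation score = killed / total * 100
Mutation score = 629 / 752 * 100
Mutation score = 83.64%

83.64%


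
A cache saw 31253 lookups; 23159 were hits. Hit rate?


Formula: hit rate = hits / (hits + misses) * 100
hit rate = 23159 / (23159 + 8094) * 100
hit rate = 23159 / 31253 * 100
hit rate = 74.1%

74.1%


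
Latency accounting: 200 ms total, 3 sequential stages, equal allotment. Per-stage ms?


Formula: per_stage = total_budget / stages
per_stage = 200 / 3
per_stage = 66.67 ms

66.67 ms


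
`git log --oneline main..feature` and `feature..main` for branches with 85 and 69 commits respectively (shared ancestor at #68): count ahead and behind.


Common ancestor: commit #68
feature commits after divergence: 85 - 68 = 17
main commits after divergence: 69 - 68 = 1
feature is 17 commits ahead of main
main is 1 commits ahead of feature

feature ahead: 17, main ahead: 1


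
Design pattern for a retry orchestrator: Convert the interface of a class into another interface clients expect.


This matches the Adapter pattern

Adapter


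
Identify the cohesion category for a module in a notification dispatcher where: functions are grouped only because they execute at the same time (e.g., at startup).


Reasoning: Related by timing only
Type: Temporal cohesion

Temporal cohesion


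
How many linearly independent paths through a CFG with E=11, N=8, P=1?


Formula: V(G) = E - N + 2P
V(G) = 11 - 8 + 2*1
V(G) = 3 + 2
V(G) = 5

5


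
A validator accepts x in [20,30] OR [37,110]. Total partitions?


Valid ranges: [20,30] and [37,110]
Class 1: x < 20 — invalid
Class 2: 20 ≤ x ≤ 30 — valid
Class 3: 30 < x < 37 — invalid (gap between ranges)
Class 4: 37 ≤ x ≤ 110 — valid
Class 5: x > 110 — invalid
Total equivalence classes: 5

5 equivalence classes


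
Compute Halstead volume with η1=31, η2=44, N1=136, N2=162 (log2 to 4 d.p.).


Formula: V = N * log2(η), where N = N1 + N2 and η = η1 + η2
η = 31 + 44 = 75
N = 136 + 162 = 298
log2(75) ≈ 6.2288
V = 298 * 6.2288 = 1856.18

1856.18


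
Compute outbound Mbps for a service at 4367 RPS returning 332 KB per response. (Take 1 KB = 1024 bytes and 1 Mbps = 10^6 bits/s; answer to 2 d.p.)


Formula: Mbps = payload_bytes * RPS * 8 / 1e6
Payload per request = 332 KB = 332 * 1024 = 339968 bytes
Total bytes/sec = 339968 * 4367 = 1484640256
Total bits/sec = 1484640256 * 8 = 11877122048
Mbps = 11877122048 / 1e6 = 11877.12

11877.12 Mbps


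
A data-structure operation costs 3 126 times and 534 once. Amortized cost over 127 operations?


Formula: Amortized cost = Total cost / Operations
Total cost = (126 * 3) + (1 * 534)
Total cost = 378 + 534 = 912
Amortized = 912 / 127 = 7.1811

7.1811


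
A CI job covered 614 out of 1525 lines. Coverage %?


Coverage = covered / total * 100
Coverage = 614 / 1525 * 100
Coverage = 40.26%

40.26%


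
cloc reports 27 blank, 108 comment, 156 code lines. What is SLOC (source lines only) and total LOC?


Total LOC = blank + comment + code
Total LOC = 27 + 108 + 156 = 291
SLOC (source only) = code = 156

Total LOC: 291, SLOC: 156


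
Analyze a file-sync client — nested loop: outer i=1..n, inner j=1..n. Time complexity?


Reasoning: n iterations times n iterations
Complexity: O(n^2)

O(n^2)


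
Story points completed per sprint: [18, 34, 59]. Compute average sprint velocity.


Formula: Avg velocity = Total points / Number of sprints
Points: [18, 34, 59]
Sum = 18 + 34 + 59 = 111
Avg velocity = 111 / 3 = 37.0 points/sprint

37.0 points/sprint


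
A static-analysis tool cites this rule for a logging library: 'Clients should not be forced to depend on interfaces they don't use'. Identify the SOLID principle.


This describes the Interface Segregation Principle (ISP)

Interface Segregation Principle (ISP)


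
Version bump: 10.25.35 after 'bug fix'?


Current: 10.25.35
Change category: 'bug fix' → patch bump
SemVer rule: patch bump → increment PATCH (MAJOR and MINOR unchanged)
New: 10.25.36

10.25.36


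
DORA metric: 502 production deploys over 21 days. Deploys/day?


Formula: deployments per day = releases / days
= 502 / 21
= 23.905 deploys/day
(equivalently, 167.33 deploys/week)

23.905 deploys/day


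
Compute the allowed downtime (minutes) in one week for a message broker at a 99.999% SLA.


Formula: allowed downtime = period * (100 - SLA) / 100
Period (week) = 10080 minutes
Unavailability fraction = (100 - 99.999) / 100
Allowed downtime = 10080 * (100 - 99.999) / 100
Allowed downtime = 0.1008 minutes

0.1008 minutes


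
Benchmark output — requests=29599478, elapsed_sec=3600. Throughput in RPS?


Formula: throughput = requests / seconds
throughput = 29599478 / 3600
throughput = 8222.08 requests/second

8222.08 requests/second


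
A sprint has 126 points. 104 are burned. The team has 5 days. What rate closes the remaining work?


Formula: Required rate = Remaining points / Days left
Remaining = 126 - 104 = 22 points
Required rate = 22 / 5 = 4.4 points/day

4.4 points/day


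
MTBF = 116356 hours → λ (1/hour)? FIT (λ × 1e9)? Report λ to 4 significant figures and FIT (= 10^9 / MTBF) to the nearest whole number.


Formula: λ = 1 / MTBF; FIT = λ × 1e9 = 1e9 / MTBF
λ = 1 / 116356 ≈ 8.594e-06 failures/hour
FIT = 1e9 / 116356 ≈ 8594 failures per 1e9 hours (nearest whole number)

λ = 8.594e-06 /h, FIT = 8594


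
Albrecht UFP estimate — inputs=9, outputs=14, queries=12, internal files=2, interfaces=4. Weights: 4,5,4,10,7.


UFP = EI*4 + EO*5 + EQ*4 + ILF*10 + EIF*7
UFP = 9*4 + 14*5 + 12*4 + 2*10 + 4*7
UFP = 36 + 70 + 48 + 20 + 28
UFP = 202

202


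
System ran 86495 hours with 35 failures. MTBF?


Formula: MTBF = Total operating time / Number of failures
MTBF = 86495 / 35
MTBF = 2471.29 hours

2471.29 hours


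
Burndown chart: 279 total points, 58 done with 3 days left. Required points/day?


Formula: Required rate = Remaining points / Days left
Remaining = 279 - 58 = 221 points
Required rate = 221 / 3 = 73.67 points/day

73.67 points/day


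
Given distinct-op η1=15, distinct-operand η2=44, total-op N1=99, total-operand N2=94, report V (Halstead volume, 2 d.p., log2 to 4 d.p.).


Formula: V = N * log2(η), where N = N1 + N2 and η = η1 + η2
η = 15 + 44 = 59
N = 99 + 94 = 193
log2(59) ≈ 5.8826
V = 193 * 5.8826 = 1135.34

1135.34


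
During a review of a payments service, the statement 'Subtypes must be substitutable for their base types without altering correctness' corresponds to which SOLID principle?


This describes the Liskov Substitution Principle (LSP)

Liskov Substitution Principle (LSP)


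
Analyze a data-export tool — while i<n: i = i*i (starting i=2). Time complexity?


Reasoning: squaring drives double-exponential growth; iterations ~ log log n
Complexity: O(log log n)

O(log log n)


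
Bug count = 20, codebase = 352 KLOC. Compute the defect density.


Defect density = defects / KLOC
Defect density = 20 / 352
Defect density = 0.057 defects/KLOC

0.057 defects/KLOC


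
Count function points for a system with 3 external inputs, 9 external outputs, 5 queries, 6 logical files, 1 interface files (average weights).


UFP = EI*4 + EO*5 + EQ*4 + ILF*10 + EIF*7
UFP = 3*4 + 9*5 + 5*4 + 6*10 + 1*7
UFP = 12 + 45 + 20 + 60 + 7
UFP = 144

144


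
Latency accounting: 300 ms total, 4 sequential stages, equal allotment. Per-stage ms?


Formula: per_stage = total_budget / stages
per_stage = 300 / 4
per_stage = 75.0 ms

75.0 ms


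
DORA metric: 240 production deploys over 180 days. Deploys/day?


Formula: deployments per day = releases / days
= 240 / 180
= 1.333 deploys/day
(equivalently, 9.33 deploys/week)

1.333 deploys/day


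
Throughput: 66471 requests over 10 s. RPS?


Formula: throughput = requests / seconds
throughput = 66471 / 10
throughput = 6647.1 requests/second

6647.1 requests/second


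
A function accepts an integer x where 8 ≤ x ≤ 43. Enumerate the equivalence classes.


Valid range: [8, 43]
Class 1: x < 8 — invalid
Class 2: 8 ≤ x ≤ 43 — valid
Class 3: x > 43 — invalid
Total equivalence classes: 3

3 equivalence classes


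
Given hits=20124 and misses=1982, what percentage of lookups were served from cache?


Formula: hit rate = hits / (hits + misses) * 100
hit rate = 20124 / (20124 + 1982) * 100
hit rate = 20124 / 22106 * 100
hit rate = 91.03%

91.03%


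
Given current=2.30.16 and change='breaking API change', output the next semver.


Current: 2.30.16
Change category: 'breaking API change' → major bump
SemVer rule: major bump → increment MAJOR, reset MINOR and PATCH to 0
New: 3.0.0

3.0.0


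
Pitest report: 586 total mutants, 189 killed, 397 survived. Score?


Mutation score = killed / total * 100
Mutation score = 189 / 586 * 100
Mutation score = 32.25%

32.25%


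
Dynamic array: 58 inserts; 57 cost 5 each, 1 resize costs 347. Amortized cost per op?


Formula: Amortized cost = Total cost / Operations
Total cost = (57 * 5) + (1 * 347)
Total cost = 285 + 347 = 632
Amortized = 632 / 58 = 10.8966

10.8966


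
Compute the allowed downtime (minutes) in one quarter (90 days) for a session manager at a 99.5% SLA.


Formula: allowed downtime = period * (100 - SLA) / 100
Period (quarter (90 days)) = 129600 minutes
Unavailability fraction = (100 - 99.5) / 100
Allowed downtime = 129600 * (100 - 99.5) / 100
Allowed downtime = 648.0 minutes

648.0 minutes


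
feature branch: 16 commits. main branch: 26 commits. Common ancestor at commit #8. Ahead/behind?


Common ancestor: commit #8
feature commits after divergence: 16 - 8 = 8
main commits after divergence: 26 - 8 = 18
feature is 8 commits ahead of main
main is 18 commits ahead of feature

feature ahead: 8, main ahead: 18


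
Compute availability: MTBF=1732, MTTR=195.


Availability = MTBF / (MTBF + MTTR)
Availability = 1732 / (1732 + 195)
Availability = 1732 / 1927
Availability = 89.8806%

89.8806%


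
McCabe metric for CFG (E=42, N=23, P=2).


Formula: V(G) = E - N + 2P
V(G) = 42 - 23 + 2*2
V(G) = 19 + 4
V(G) = 23

23


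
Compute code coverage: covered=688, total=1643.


Coverage = covered / total * 100
Coverage = 688 / 1643 * 100
Coverage = 41.87%

41.87%


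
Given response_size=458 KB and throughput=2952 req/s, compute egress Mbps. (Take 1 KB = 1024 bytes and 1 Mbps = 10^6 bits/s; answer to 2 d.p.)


Formula: Mbps = payload_bytes * RPS * 8 / 1e6
Payload per request = 458 KB = 458 * 1024 = 468992 bytes
Total bytes/sec = 468992 * 2952 = 1384464384
Total bits/sec = 1384464384 * 8 = 11075715072
Mbps = 11075715072 / 1e6 = 11075.72

11075.72 Mbps


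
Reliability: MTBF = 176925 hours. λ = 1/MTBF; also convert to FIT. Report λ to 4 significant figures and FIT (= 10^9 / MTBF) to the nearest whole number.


Formula: λ = 1 / MTBF; FIT = λ × 1e9 = 1e9 / MTBF
λ = 1 / 176925 ≈ 5.652e-06 failures/hour
FIT = 1e9 / 176925 ≈ 5652 failures per 1e9 hours (nearest whole number)

λ = 5.652e-06 /h, FIT = 5652


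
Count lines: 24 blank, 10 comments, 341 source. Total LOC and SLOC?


Total LOC = blank + comment + code
Total LOC = 24 + 10 + 341 = 375
SLOC (source only) = code = 341

Total LOC: 375, SLOC: 341


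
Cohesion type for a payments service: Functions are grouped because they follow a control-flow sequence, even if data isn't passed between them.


Reasoning: Grouped by order of execution within a routine, not by data flow
Type: Procedural cohesion

Procedural cohesion


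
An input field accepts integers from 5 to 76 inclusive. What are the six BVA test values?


Range: [5, 76]
Boundaries: just below min, min, min+1, max-1, max, just above max
Values: [4, 5, 6, 75, 76, 77]

[4, 5, 6, 75, 76, 77]


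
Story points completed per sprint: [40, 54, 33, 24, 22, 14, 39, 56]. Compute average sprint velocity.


Formula: Avg velocity = Total points / Number of sprints
Points: [40, 54, 33, 24, 22, 14, 39, 56]
Sum = 40 + 54 + 33 + 24 + 22 + 14 + 39 + 56 = 282
Avg velocity = 282 / 8 = 35.25 points/sprint

35.25 points/sprint


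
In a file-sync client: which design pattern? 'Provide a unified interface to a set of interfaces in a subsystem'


This matches the Facade pattern

Facade


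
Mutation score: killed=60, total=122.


Mutation score = killed / total * 100
Mutation score = 60 / 122 * 100
Mutation score = 49.18%

49.18%


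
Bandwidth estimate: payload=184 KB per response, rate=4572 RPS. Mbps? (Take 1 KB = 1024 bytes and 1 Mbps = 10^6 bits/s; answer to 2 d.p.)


Formula: Mbps = payload_bytes * RPS * 8 / 1e6
Payload per request = 184 KB = 184 * 1024 = 188416 bytes
Total bytes/sec = 188416 * 4572 = 861437952
Total bits/sec = 861437952 * 8 = 6891503616
Mbps = 6891503616 / 1e6 = 6891.5

6891.5 Mbps


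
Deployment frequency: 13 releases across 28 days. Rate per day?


Formula: deployments per day = releases / days
= 13 / 28
= 0.464 deploys/day
(equivalently, 3.25 deploys/week)

0.464 deploys/day


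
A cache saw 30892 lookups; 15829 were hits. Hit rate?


Formula: hit rate = hits / (hits + misses) * 100
hit rate = 15829 / (15829 + 15063) * 100
hit rate = 15829 / 30892 * 100
hit rate = 51.24%

51.24%


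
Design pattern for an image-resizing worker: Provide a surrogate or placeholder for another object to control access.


This matches the Proxy pattern

Proxy


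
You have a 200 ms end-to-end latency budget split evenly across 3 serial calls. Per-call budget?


Formula: per_stage = total_budget / stages
per_stage = 200 / 3
per_stage = 66.67 ms

66.67 ms


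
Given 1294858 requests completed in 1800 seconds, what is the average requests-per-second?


Formula: throughput = requests / seconds
throughput = 1294858 / 1800
throughput = 719.37 requests/second

719.37 requests/second


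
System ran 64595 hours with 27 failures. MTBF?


Formula: MTBF = Total operating time / Number of failures
MTBF = 64595 / 27
MTBF = 2392.41 hours

2392.41 hours


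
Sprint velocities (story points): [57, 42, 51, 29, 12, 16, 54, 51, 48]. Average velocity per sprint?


Formula: Avg velocity = Total points / Number of sprints
Points: [57, 42, 51, 29, 12, 16, 54, 51, 48]
Sum = 57 + 42 + 51 + 29 + 12 + 16 + 54 + 51 + 48 = 360
Avg velocity = 360 / 9 = 40.0 points/sprint

40.0 points/sprint


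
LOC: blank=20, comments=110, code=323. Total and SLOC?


Total LOC = blank + comment + code
Total LOC = 20 + 110 + 323 = 453
SLOC (source only) = code = 323

Total LOC: 453, SLOC: 323


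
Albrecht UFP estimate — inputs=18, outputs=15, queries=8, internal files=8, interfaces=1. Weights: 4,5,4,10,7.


UFP = EI*4 + EO*5 + EQ*4 + ILF*10 + EIF*7
UFP = 18*4 + 15*5 + 8*4 + 8*10 + 1*7
UFP = 72 + 75 + 32 + 80 + 7
UFP = 266

266


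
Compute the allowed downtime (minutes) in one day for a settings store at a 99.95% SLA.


Formula: allowed downtime = period * (100 - SLA) / 100
Period (day) = 1440 minutes
Unavailability fraction = (100 - 99.95) / 100
Allowed downtime = 1440 * (100 - 99.95) / 100
Allowed downtime = 0.72 minutes

0.72 minutes


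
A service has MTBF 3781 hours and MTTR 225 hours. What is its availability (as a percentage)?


Availability = MTBF / (MTBF + MTTR)
Availability = 3781 / (3781 + 225)
Availability = 3781 / 4006
Availability = 94.3834%

94.3834%


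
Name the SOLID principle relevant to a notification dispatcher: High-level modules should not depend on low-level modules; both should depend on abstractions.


This describes the Dependency Inversion Principle (DIP)

Dependency Inversion Principle (DIP)


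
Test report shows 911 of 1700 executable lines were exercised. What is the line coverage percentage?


Coverage = covered / total * 100
Coverage = 911 / 1700 * 100
Coverage = 53.59%

53.59%


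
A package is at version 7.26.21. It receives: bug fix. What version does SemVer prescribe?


Current: 7.26.21
Change category: 'bug fix' → patch bump
SemVer rule: patch bump → increment PATCH (MAJOR and MINOR unchanged)
New: 7.26.22

7.26.22


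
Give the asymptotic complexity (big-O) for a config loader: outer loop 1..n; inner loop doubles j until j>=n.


Reasoning: linear outer times logarithmic inner
Complexity: O(n log n)

O(n log n)


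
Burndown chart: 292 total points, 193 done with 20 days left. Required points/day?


Formula: Required rate = Remaining points / Days left
Remaining = 292 - 193 = 99 points
Required rate = 99 / 20 = 4.95 points/day

4.95 points/day


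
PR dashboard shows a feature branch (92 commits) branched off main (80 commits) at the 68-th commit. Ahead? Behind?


Common ancestor: commit #68
feature commits after divergence: 92 - 68 = 24
main commits after divergence: 80 - 68 = 12
feature is 24 commits ahead of main
main is 12 commits ahead of feature

feature ahead: 24, main ahead: 12


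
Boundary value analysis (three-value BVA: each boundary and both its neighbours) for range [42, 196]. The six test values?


Range: [42, 196]
Boundaries: just below min, min, min+1, max-1, max, just above max
Values: [41, 42, 43, 195, 196, 197]

[41, 42, 43, 195, 196, 197]


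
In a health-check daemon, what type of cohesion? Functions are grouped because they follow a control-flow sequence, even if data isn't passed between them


Reasoning: Grouped by order of execution within a routine, not by data flow
Type: Procedural cohesion

Procedural cohesion


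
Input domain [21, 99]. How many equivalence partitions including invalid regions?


Valid range: [21, 99]
Class 1: x < 21 — invalid
Class 2: 21 ≤ x ≤ 99 — valid
Class 3: x > 99 — invalid
Total equivalence classes: 3

3 equivalence classes


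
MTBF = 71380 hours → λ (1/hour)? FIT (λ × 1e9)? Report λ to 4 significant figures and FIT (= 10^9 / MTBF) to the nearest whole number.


Formula: λ = 1 / MTBF; FIT = λ × 1e9 = 1e9 / MTBF
λ = 1 / 71380 ≈ 1.401e-05 failures/hour
FIT = 1e9 / 71380 ≈ 14010 failures per 1e9 hours (nearest whole number)

λ = 1.401e-05 /h, FIT = 14010


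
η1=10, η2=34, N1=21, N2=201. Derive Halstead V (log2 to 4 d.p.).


Formula: V = N * log2(η), where N = N1 + N2 and η = η1 + η2
η = 10 + 34 = 44
N = 21 + 201 = 222
log2(44) ≈ 5.4594
V = 222 * 5.4594 = 1211.99

1211.99


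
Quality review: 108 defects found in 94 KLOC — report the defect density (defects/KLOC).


Defect density = defects / KLOC
Defect density = 108 / 94
Defect density = 1.149 defects/KLOC

1.149 defects/KLOC


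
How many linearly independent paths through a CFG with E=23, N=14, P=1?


Formula: V(G) = E - N + 2P
V(G) = 23 - 14 + 2*1
V(G) = 9 + 2
V(G) = 11

11


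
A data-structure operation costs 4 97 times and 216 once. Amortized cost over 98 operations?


Formula: Amortized cost = Total cost / Operations
Total cost = (97 * 4) + (1 * 216)
Total cost = 388 + 216 = 604
Amortized = 604 / 98 = 6.1633

6.1633


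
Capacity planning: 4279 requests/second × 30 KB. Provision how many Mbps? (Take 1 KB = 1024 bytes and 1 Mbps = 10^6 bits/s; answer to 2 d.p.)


Formula: Mbps = payload_bytes * RPS * 8 / 1e6
Payload per request = 30 KB = 30 * 1024 = 30720 bytes
Total bytes/sec = 30720 * 4279 = 131450880
Total bits/sec = 131450880 * 8 = 1051607040
Mbps = 1051607040 / 1e6 = 1051.61

1051.61 Mbps


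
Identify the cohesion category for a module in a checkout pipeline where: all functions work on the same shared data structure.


Reasoning: Functions share data
Type: Communicational cohesion

Communicational cohesion


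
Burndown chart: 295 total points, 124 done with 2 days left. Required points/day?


Formula: Required rate = Remaining points / Days left
Remaining = 295 - 124 = 171 points
Required rate = 171 / 2 = 85.5 points/day

85.5 points/day


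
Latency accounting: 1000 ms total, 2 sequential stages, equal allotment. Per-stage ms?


Formula: per_stage = total_budget / stages
per_stage = 1000 / 2
per_stage = 500.0 ms

500.0 ms


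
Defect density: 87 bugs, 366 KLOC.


Defect density = defects / KLOC
Defect density = 87 / 366
Defect density = 0.238 defects/KLOC

0.238 defects/KLOC


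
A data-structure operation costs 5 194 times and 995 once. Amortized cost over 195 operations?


Formula: Amortized cost = Total cost / Operations
Total cost = (194 * 5) + (1 * 995)
Total cost = 970 + 995 = 1965
Amortized = 1965 / 195 = 10.0769

10.0769


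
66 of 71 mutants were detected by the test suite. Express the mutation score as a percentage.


Mutation score = killed / total * 100
Mutation score = 66 / 71 * 100
Mutation score = 92.96%

92.96%


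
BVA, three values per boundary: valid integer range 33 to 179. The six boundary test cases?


Range: [33, 179]
Boundaries: just below min, min, min+1, max-1, max, just above max
Values: [32, 33, 34, 178, 179, 180]

[32, 33, 34, 178, 179, 180]


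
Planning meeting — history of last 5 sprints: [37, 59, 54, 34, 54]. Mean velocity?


Formula: Avg velocity = Total points / Number of sprints
Points: [37, 59, 54, 34, 54]
Sum = 37 + 59 + 54 + 34 + 54 = 238
Avg velocity = 238 / 5 = 47.6 points/sprint

47.6 points/sprint


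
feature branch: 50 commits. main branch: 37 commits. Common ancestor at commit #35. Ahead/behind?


Common ancestor: commit #35
feature commits after divergence: 50 - 35 = 15
main commits after divergence: 37 - 35 = 2
feature is 15 commits ahead of main
main is 2 commits ahead of feature

feature ahead: 15, main ahead: 2


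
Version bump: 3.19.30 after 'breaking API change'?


Current: 3.19.30
Change category: 'breaking API change' → major bump
SemVer rule: major bump → increment MAJOR, reset MINOR and PATCH to 0
New: 4.0.0

4.0.0


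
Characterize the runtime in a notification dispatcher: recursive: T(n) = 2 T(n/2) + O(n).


Reasoning: master theorem case 2 (merge-sort recurrence)
Complexity: O(n log n)

O(n log n)


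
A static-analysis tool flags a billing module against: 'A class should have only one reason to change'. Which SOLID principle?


This describes the Single Responsibility Principle (SRP)

Single Responsibility Principle (SRP)


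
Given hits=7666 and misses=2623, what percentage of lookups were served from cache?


Formula: hit rate = hits / (hits + misses) * 100
hit rate = 7666 / (7666 + 2623) * 100
hit rate = 7666 / 10289 * 100
hit rate = 74.51%

74.51%


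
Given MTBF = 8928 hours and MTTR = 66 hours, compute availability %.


Availability = MTBF / (MTBF + MTTR)
Availability = 8928 / (8928 + 66)
Availability = 8928 / 8994
Availability = 99.2662%

99.2662%


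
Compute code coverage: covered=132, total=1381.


Coverage = covered / total * 100
Coverage = 132 / 1381 * 100
Coverage = 9.56%

9.56%


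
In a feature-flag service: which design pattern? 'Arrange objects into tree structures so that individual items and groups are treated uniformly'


This matches the Composite pattern

Composite


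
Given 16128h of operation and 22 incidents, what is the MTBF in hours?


Formula: MTBF = Total operating time / Number of failures
MTBF = 16128 / 22
MTBF = 733.09 hours

733.09 hours


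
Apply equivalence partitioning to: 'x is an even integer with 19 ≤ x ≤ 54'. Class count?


Constraint: even integers in [19, 54]
Class 1: x < 19 — out-of-range invalid
Class 2: x in [19,54] but odd — wrong type invalid
Class 3: x in [19,54] and even — valid
Class 4: x > 54 — out-of-range invalid
Total equivalence classes: 4

4 equivalence classes


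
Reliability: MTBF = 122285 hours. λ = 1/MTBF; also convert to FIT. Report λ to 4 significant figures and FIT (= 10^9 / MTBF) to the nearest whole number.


Formula: λ = 1 / MTBF; FIT = λ × 1e9 = 1e9 / MTBF
λ = 1 / 122285 ≈ 8.178e-06 failures/hour
FIT = 1e9 / 122285 ≈ 8178 failures per 1e9 hours (nearest whole number)

λ = 8.178e-06 /h, FIT = 8178


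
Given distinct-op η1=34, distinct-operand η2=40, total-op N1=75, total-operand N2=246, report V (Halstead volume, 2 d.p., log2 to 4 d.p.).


Formula: V = N * log2(η), where N = N1 + N2 and η = η1 + η2
η = 34 + 40 = 74
N = 75 + 246 = 321
log2(74) ≈ 6.2095
V = 321 * 6.2095 = 1993.25

1993.25


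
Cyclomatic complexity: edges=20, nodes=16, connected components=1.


Formula: V(G) = E - N + 2P
V(G) = 20 - 16 + 2*1
V(G) = 4 + 2
V(G) = 6

6


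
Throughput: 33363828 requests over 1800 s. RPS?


Formula: throughput = requests / seconds
throughput = 33363828 / 1800
throughput = 18535.46 requests/second

18535.46 requests/second


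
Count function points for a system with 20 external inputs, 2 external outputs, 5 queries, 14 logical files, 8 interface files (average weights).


UFP = EI*4 + EO*5 + EQ*4 + ILF*10 + EIF*7
UFP = 20*4 + 2*5 + 5*4 + 14*10 + 8*7
UFP = 80 + 10 + 20 + 140 + 56
UFP = 306

306


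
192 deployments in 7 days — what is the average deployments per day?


Formula: deployments per day = releases / days
= 192 / 7
= 27.429 deploys/day
(equivalently, 192.0 deploys/week)

27.429 deploys/day


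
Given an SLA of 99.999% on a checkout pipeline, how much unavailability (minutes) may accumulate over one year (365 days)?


Formula: allowed downtime = period * (100 - SLA) / 100
Period (year (365 days)) = 525600 minutes
Unavailability fraction = (100 - 99.999) / 100
Allowed downtime = 525600 * (100 - 99.999) / 100
Allowed downtime = 5.256 minutes

5.256 minutes


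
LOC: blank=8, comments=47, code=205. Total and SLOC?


Total LOC = blank + comment + code
Total LOC = 8 + 47 + 205 = 260
SLOC (source only) = code = 205

Total LOC: 260, SLOC: 205


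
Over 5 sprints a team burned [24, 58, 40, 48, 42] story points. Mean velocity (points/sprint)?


Formula: Avg velocity = Total points / Number of sprints
Points: [24, 58, 40, 48, 42]
Sum = 24 + 58 + 40 + 48 + 42 = 212
Avg velocity = 212 / 5 = 42.4 points/sprint

42.4 points/sprint


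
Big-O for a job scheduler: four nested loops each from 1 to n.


Reasoning: four levels of nesting
Complexity: O(n^4)

O(n^4)


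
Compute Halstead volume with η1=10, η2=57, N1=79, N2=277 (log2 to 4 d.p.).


Formula: V = N * log2(η), where N = N1 + N2 and η = η1 + η2
η = 10 + 57 = 67
N = 79 + 277 = 356
log2(67) ≈ 6.0661
V = 356 * 6.0661 = 2159.53

2159.53


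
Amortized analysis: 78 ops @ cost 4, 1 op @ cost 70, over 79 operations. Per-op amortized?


Formula: Amortized cost = Total cost / Operations
Total cost = (78 * 4) + (1 * 70)
Total cost = 312 + 70 = 382
Amortized = 382 / 79 = 4.8354

4.8354


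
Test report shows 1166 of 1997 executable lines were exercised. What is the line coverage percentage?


Coverage = covered / total * 100
Coverage = 1166 / 1997 * 100
Coverage = 58.39%

58.39%


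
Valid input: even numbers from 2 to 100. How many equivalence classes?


Constraint: even integers in [2, 100]
Class 1: x < 2 — out-of-range invalid
Class 2: x in [2,100] but odd — wrong type invalid
Class 3: x in [2,100] and even — valid
Class 4: x > 100 — out-of-range invalid
Total equivalence classes: 4

4 equivalence classes


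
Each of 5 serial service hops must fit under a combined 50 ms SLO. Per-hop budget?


Formula: per_stage = total_budget / stages
per_stage = 50 / 5
per_stage = 10.0 ms

10.0 ms


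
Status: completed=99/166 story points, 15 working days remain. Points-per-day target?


Formula: Required rate = Remaining points / Days left
Remaining = 166 - 99 = 67 points
Required rate = 67 / 15 = 4.47 points/day

4.47 points/day


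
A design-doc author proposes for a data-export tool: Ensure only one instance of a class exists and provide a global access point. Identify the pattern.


This matches the Singleton pattern

Singleton


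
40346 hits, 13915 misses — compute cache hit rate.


Formula: hit rate = hits / (hits + misses) * 100
hit rate = 40346 / (40346 + 13915) * 100
hit rate = 40346 / 54261 * 100
hit rate = 74.36%

74.36%


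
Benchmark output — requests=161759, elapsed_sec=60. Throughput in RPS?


Formula: throughput = requests / seconds
throughput = 161759 / 60
throughput = 2695.98 requests/second

2695.98 requests/second


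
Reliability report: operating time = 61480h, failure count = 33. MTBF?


Formula: MTBF = Total operating time / Number of failures
MTBF = 61480 / 33
MTBF = 1863.03 hours

1863.03 hours


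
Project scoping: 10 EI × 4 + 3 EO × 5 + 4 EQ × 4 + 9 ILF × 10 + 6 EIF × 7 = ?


UFP = EI*4 + EO*5 + EQ*4 + ILF*10 + EIF*7
UFP = 10*4 + 3*5 + 4*4 + 9*10 + 6*7
UFP = 40 + 15 + 16 + 90 + 42
UFP = 203

203


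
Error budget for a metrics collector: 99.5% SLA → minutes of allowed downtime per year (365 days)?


Formula: allowed downtime = period * (100 - SLA) / 100
Period (year (365 days)) = 525600 minutes
Unavailability fraction = (100 - 99.5) / 100
Allowed downtime = 525600 * (100 - 99.5) / 100
Allowed downtime = 2628.0 minutes

2628.0 minutes


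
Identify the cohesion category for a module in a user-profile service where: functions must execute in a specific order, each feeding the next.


Reasoning: Output of one is input to next
Type: Sequential cohesion

Sequential cohesion


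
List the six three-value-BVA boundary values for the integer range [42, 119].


Range: [42, 119]
Boundaries: just below min, min, min+1, max-1, max, just above max
Values: [41, 42, 43, 118, 119, 120]

[41, 42, 43, 118, 119, 120]


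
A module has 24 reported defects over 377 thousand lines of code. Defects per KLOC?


Defect density = defects / KLOC
Defect density = 24 / 377
Defect density = 0.064 defects/KLOC

0.064 defects/KLOC


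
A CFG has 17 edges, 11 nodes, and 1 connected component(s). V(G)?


Formula: V(G) = E - N + 2P
V(G) = 17 - 11 + 2*1
V(G) = 6 + 2
V(G) = 8

8


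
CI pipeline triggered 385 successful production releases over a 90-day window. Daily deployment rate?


Formula: deployments per day = releases / days
= 385 / 90
= 4.278 deploys/day
(equivalently, 29.94 deploys/week)

4.278 deploys/day


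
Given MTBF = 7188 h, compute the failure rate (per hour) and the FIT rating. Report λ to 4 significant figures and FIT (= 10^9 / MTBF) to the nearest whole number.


Formula: λ = 1 / MTBF; FIT = λ × 1e9 = 1e9 / MTBF
λ = 1 / 7188 ≈ 1.391e-04 failures/hour
FIT = 1e9 / 7188 ≈ 139121 failures per 1e9 hours (nearest whole number)

λ = 1.391e-04 /h, FIT = 139121


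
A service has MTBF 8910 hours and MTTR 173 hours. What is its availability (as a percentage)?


Availability = MTBF / (MTBF + MTTR)
Availability = 8910 / (8910 + 173)
Availability = 8910 / 9083
Availability = 98.0953%

98.0953%


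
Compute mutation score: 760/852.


Mutation score = killed / total * 100
Mutation score = 760 / 852 * 100
Mutation score = 89.2%

89.2%


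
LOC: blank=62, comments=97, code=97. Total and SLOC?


Total LOC = blank + comment + code
Total LOC = 62 + 97 + 97 = 256
SLOC (source only) = code = 97

Total LOC: 256, SLOC: 97


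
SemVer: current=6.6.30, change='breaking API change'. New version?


Current: 6.6.30
Change category: 'breaking API change' → major bump
SemVer rule: major bump → increment MAJOR, reset MINOR and PATCH to 0
New: 7.0.0

7.0.0


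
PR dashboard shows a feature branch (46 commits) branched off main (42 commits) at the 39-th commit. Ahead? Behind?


Common ancestor: commit #39
feature commits after divergence: 46 - 39 = 7
main commits after divergence: 42 - 39 = 3
feature is 7 commits ahead of main
main is 3 commits ahead of feature

feature ahead: 7, main ahead: 3


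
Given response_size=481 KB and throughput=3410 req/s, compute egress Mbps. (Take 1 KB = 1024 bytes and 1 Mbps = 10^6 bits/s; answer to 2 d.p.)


Formula: Mbps = payload_bytes * RPS * 8 / 1e6
Payload per request = 481 KB = 481 * 1024 = 492544 bytes
Total bytes/sec = 492544 * 3410 = 1679575040
Total bits/sec = 1679575040 * 8 = 13436600320
Mbps = 13436600320 / 1e6 = 13436.6

13436.6 Mbps


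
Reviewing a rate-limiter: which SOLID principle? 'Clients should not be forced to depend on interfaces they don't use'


This describes the Interface Segregation Principle (ISP)

Interface Segregation Principle (ISP)


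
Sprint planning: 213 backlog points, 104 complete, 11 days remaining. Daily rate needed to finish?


Formula: Required rate = Remaining points / Days left
Remaining = 213 - 104 = 109 points
Required rate = 109 / 11 = 9.91 points/day

9.91 points/day


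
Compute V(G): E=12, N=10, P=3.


Formula: V(G) = E - N + 2P
V(G) = 12 - 10 + 2*3
V(G) = 2 + 6
V(G) = 8

8


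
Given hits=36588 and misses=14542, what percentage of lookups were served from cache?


Formula: hit rate = hits / (hits + misses) * 100
hit rate = 36588 / (36588 + 14542) * 100
hit rate = 36588 / 51130 * 100
hit rate = 71.56%

71.56%


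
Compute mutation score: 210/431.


Mutation score = killed / total * 100
Mutation score = 210 / 431 * 100
Mutation score = 48.72%

48.72%


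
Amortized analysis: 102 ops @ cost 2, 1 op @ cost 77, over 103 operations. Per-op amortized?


Formula: Amortized cost = Total cost / Operations
Total cost = (102 * 2) + (1 * 77)
Total cost = 204 + 77 = 281
Amortized = 281 / 103 = 2.7282

2.7282


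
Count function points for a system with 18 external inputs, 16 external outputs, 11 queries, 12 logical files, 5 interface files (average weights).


UFP = EI*4 + EO*5 + EQ*4 + ILF*10 + EIF*7
UFP = 18*4 + 16*5 + 11*4 + 12*10 + 5*7
UFP = 72 + 80 + 44 + 120 + 35
UFP = 351

351


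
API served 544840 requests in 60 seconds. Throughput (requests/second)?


Formula: throughput = requests / seconds
throughput = 544840 / 60
throughput = 9080.67 requests/second

9080.67 requests/second


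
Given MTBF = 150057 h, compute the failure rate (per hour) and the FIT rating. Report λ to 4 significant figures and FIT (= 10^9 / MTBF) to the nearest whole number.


Formula: λ = 1 / MTBF; FIT = λ × 1e9 = 1e9 / MTBF
λ = 1 / 150057 ≈ 6.664e-06 failures/hour
FIT = 1e9 / 150057 ≈ 6664 failures per 1e9 hours (nearest whole number)

λ = 6.664e-06 /h, FIT = 6664


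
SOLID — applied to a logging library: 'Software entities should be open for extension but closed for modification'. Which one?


This describes the Open/Closed Principle (OCP)

Open/Closed Principle (OCP)


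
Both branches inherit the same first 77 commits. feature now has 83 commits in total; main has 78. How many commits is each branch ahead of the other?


Common ancestor: commit #77
feature commits after divergence: 83 - 77 = 6
main commits after divergence: 78 - 77 = 1
feature is 6 commits ahead of main
main is 1 commits ahead of feature

feature ahead: 6, main ahead: 1


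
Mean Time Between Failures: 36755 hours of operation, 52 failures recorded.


Formula: MTBF = Total operating time / Number of failures
MTBF = 36755 / 52
MTBF = 706.83 hours

706.83 hours


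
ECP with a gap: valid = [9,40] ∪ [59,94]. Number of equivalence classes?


Valid ranges: [9,40] and [59,94]
Class 1: x < 9 — invalid
Class 2: 9 ≤ x ≤ 40 — valid
Class 3: 40 < x < 59 — invalid (gap between ranges)
Class 4: 59 ≤ x ≤ 94 — valid
Class 5: x > 94 — invalid
Total equivalence classes: 5

5 equivalence classes


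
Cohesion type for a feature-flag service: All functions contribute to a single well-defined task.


Reasoning: Best: single purpose
Type: Functional cohesion

Functional cohesion


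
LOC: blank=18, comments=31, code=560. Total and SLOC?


Total LOC = blank + comment + code
Total LOC = 18 + 31 + 560 = 609
SLOC (source only) = code = 560

Total LOC: 609, SLOC: 560


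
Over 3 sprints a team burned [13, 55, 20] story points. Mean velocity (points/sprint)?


Formula: Avg velocity = Total points / Number of sprints
Points: [13, 55, 20]
Sum = 13 + 55 + 20 = 88
Avg velocity = 88 / 3 = 29.33 points/sprint

29.33 points/sprint


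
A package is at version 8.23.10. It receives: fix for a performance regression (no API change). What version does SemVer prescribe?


Current: 8.23.10
Change category: 'fix for a performance regression (no API change)' → patch bump
SemVer rule: patch bump → increment PATCH (MAJOR and MINOR unchanged)
New: 8.23.11

8.23.11


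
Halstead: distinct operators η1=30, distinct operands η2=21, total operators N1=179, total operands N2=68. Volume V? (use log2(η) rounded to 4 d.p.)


Formula: V = N * log2(η), where N = N1 + N2 and η = η1 + η2
η = 30 + 21 = 51
N = 179 + 68 = 247
log2(51) ≈ 5.6724
V = 247 * 5.6724 = 1401.08

1401.08


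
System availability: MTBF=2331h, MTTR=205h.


Availability = MTBF / (MTBF + MTTR)
Availability = 2331 / (2331 + 205)
Availability = 2331 / 2536
Availability = 91.9164%

91.9164%


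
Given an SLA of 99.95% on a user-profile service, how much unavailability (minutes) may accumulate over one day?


Formula: allowed downtime = period * (100 - SLA) / 100
Period (day) = 1440 minutes
Unavailability fraction = (100 - 99.95) / 100
Allowed downtime = 1440 * (100 - 99.95) / 100
Allowed downtime = 0.72 minutes

0.72 minutes


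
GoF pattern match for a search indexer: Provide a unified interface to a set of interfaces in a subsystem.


This matches the Facade pattern

Facade


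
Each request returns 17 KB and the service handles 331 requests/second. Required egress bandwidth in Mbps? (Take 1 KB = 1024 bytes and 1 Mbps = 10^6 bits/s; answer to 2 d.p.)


Formula: Mbps = payload_bytes * RPS * 8 / 1e6
Payload per request = 17 KB = 17 * 1024 = 17408 bytes
Total bytes/sec = 17408 * 331 = 5762048
Total bits/sec = 5762048 * 8 = 46096384
Mbps = 46096384 / 1e6 = 46.1

46.1 Mbps


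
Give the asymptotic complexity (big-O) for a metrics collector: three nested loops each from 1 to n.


Reasoning: three levels of nesting over n
Complexity: O(n^3)

O(n^3)


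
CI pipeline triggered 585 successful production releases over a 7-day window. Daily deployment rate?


Formula: deployments per day = releases / days
= 585 / 7
= 83.571 deploys/day
(equivalently, 585.0 deploys/week)

83.571 deploys/day
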